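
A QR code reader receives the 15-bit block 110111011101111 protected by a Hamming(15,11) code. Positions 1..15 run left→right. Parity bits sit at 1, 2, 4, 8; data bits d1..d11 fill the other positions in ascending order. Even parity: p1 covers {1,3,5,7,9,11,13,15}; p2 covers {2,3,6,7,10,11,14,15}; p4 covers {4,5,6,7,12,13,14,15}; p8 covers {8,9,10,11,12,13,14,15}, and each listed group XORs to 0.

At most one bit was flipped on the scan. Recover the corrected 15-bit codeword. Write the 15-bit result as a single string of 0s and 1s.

s1 (pos 1,3,5,7,9,11,13,15): 1⊕0⊕1⊕0⊕1⊕0⊕1⊕1 = 1
s2 (pos 2,3,6,7,10,11,14,15): 1⊕0⊕1⊕0⊕1⊕0⊕1⊕1 = 1
s4 (pos 4,5,6,7,12,13,14,15): 1⊕1⊕1⊕0⊕1⊕1⊕1⊕1 = 1
s8 (pos 8,9,10,11,12,13,14,15): 1⊕1⊕1⊕0⊕1⊕1⊕1⊕1 = 1
Syndrome s8…s1 = 1111 → error at position 15.
Flip position 15: 110111011101111 → 110111011101110

110111011101110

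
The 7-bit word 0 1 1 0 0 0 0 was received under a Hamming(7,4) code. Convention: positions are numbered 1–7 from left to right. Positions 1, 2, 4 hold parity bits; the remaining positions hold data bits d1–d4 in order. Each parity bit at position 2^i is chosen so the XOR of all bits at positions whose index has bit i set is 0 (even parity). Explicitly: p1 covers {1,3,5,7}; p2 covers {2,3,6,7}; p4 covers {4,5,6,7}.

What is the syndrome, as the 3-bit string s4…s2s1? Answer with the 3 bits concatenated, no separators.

s1 (pos 1,3,5,7): 0⊕1⊕0⊕0 = 1
s2 (pos 2,3,6,7): 1⊕1⊕0⊕0 = 0
s4 (pos 4,5,6,7): 0⊕0⊕0⊕0 = 0
Syndrome s4…s1 = 001 → error at position 1.

001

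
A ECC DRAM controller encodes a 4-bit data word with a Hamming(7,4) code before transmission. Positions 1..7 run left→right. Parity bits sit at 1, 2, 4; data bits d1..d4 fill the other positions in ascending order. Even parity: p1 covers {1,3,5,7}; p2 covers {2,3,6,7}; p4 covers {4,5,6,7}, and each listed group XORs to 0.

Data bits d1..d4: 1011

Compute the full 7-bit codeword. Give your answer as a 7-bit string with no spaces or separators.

Place data at non-parity positions: p1 p2 1 p4 0 1 1
p1 (pos 1,3,5,7): XOR of data positions = 1⊕0⊕1 = 0
p2 (pos 2,3,6,7): XOR of data positions = 1⊕1⊕1 = 1
p4 (pos 4,5,6,7): XOR of data positions = 0⊕1⊕1 = 0
Codeword: 0110011

0110011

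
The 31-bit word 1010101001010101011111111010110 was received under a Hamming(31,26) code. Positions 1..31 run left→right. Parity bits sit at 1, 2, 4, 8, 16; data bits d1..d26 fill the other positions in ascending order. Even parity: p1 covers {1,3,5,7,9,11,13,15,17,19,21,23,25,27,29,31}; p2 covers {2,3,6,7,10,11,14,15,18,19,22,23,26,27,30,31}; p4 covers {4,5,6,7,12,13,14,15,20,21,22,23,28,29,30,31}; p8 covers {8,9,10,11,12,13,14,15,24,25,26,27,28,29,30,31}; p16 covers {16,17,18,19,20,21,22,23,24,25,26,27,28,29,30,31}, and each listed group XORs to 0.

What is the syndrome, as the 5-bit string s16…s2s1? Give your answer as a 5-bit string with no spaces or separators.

00000

s1 (pos 1,3,5,7,9,11,13,15,17,19,21,23,25,27,29,31): 1⊕1⊕1⊕1⊕0⊕0⊕0⊕0⊕0⊕1⊕1⊕1⊕1⊕1⊕1⊕0 = 0
s2 (pos 2,3,6,7,10,11,14,15,18,19,22,23,26,27,30,31): 0⊕1⊕0⊕1⊕1⊕0⊕1⊕0⊕1⊕1⊕1⊕1⊕0⊕1⊕1⊕0 = 0
s4 (pos 4,5,6,7,12,13,14,15,20,21,22,23,28,29,30,31): 0⊕1⊕0⊕1⊕1⊕0⊕1⊕0⊕1⊕1⊕1⊕1⊕0⊕1⊕1⊕0 = 0
s8 (pos 8,9,10,11,12,13,14,15,24,25,26,27,28,29,30,31): 0⊕0⊕1⊕0⊕1⊕0⊕1⊕0⊕1⊕1⊕0⊕1⊕0⊕1⊕1⊕0 = 0
s16 (pos 16,17,18,19,20,21,22,23,24,25,26,27,28,29,30,31): 1⊕0⊕1⊕1⊕1⊕1⊕1⊕1⊕1⊕1⊕0⊕1⊕0⊕1⊕1⊕0 = 0
Syndrome s16…s1 = 00000 → no error.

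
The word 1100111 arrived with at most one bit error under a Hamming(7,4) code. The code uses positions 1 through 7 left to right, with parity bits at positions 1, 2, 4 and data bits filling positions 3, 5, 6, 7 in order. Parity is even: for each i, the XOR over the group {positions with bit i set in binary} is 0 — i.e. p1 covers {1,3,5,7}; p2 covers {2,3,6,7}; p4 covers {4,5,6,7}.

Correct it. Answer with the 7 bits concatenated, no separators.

s1 (pos 1,3,5,7): 1⊕0⊕1⊕1 = 1
s2 (pos 2,3,6,7): 1⊕0⊕1⊕1 = 1
s4 (pos 4,5,6,7): 0⊕1⊕1⊕1 = 1
Syndrome s4…s1 = 111 → error at position 7.
Flip position 7: 1100111 → 1100110

1100110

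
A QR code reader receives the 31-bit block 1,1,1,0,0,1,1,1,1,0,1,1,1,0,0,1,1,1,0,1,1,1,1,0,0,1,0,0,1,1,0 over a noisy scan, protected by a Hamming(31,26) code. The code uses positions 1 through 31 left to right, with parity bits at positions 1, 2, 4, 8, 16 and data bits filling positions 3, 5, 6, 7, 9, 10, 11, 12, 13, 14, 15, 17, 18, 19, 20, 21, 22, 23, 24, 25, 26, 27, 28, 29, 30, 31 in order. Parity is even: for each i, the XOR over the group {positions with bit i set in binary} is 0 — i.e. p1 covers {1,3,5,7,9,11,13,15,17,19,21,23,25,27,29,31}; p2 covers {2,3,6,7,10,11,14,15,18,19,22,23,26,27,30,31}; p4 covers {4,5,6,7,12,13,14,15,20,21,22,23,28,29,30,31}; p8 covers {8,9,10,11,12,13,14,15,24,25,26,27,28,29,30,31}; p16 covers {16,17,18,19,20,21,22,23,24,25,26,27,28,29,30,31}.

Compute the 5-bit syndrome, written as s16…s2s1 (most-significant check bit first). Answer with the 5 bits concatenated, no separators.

s1 (pos 1,3,5,7,9,11,13,15,17,19,21,23,25,27,29,31): 1⊕1⊕0⊕1⊕1⊕1⊕1⊕0⊕1⊕0⊕1⊕1⊕0⊕0⊕1⊕0 = 0
s2 (pos 2,3,6,7,10,11,14,15,18,19,22,23,26,27,30,31): 1⊕1⊕1⊕1⊕0⊕1⊕0⊕0⊕1⊕0⊕1⊕1⊕1⊕0⊕1⊕0 = 0
s4 (pos 4,5,6,7,12,13,14,15,20,21,22,23,28,29,30,31): 0⊕0⊕1⊕1⊕1⊕1⊕0⊕0⊕1⊕1⊕1⊕1⊕0⊕1⊕1⊕0 = 0
s8 (pos 8,9,10,11,12,13,14,15,24,25,26,27,28,29,30,31): 1⊕1⊕0⊕1⊕1⊕1⊕0⊕0⊕0⊕0⊕1⊕0⊕0⊕1⊕1⊕0 = 0
s16 (pos 16,17,18,19,20,21,22,23,24,25,26,27,28,29,30,31): 1⊕1⊕1⊕0⊕1⊕1⊕1⊕1⊕0⊕0⊕1⊕0⊕0⊕1⊕1⊕0 = 0
Syndrome s16…s1 = 00000 → no error.

00000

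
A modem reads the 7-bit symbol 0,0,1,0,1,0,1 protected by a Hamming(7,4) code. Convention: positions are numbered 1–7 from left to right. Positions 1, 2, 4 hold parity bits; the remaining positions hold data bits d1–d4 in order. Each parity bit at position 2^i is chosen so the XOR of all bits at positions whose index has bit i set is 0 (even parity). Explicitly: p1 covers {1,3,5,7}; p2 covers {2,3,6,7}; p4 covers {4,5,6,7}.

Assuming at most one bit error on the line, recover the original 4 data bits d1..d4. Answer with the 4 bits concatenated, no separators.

s1 (pos 1,3,5,7): 0⊕1⊕1⊕1 = 1
s2 (pos 2,3,6,7): 0⊕1⊕0⊕1 = 0
s4 (pos 4,5,6,7): 0⊕1⊕0⊕1 = 0
Syndrome s4…s1 = 001 → error at position 1.
Flip position 1: 0010101 → 1010101
Read data bits from positions 3,5,6,7: 1101

1101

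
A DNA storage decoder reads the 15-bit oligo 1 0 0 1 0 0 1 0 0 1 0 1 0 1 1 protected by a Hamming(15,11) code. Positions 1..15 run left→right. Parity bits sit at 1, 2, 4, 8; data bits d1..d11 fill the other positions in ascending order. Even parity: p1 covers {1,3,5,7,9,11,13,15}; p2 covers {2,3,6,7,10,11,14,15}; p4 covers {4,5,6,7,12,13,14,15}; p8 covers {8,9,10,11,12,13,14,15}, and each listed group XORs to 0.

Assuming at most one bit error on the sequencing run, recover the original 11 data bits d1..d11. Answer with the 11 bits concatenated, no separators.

s1 (pos 1,3,5,7,9,11,13,15): 1⊕0⊕0⊕1⊕0⊕0⊕0⊕1 = 1
s2 (pos 2,3,6,7,10,11,14,15): 0⊕0⊕0⊕1⊕1⊕0⊕1⊕1 = 0
s4 (pos 4,5,6,7,12,13,14,15): 1⊕0⊕0⊕1⊕1⊕0⊕1⊕1 = 1
s8 (pos 8,9,10,11,12,13,14,15): 0⊕0⊕1⊕0⊕1⊕0⊕1⊕1 = 0
Syndrome s8…s1 = 0101 → error at position 5.
Flip position 5: 100100100101011 → 100110100101011
Read data bits from positions 3,5,6,7,9,10,11,12,13,14,15: 01010101011

01010101011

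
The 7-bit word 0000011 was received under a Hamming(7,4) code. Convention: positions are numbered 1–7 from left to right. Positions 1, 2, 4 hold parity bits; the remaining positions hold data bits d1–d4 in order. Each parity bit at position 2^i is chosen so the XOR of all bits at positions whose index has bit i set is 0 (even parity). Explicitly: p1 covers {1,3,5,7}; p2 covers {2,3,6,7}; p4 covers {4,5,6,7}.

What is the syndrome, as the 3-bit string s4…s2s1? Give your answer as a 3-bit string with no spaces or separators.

s1 (pos 1,3,5,7): 0⊕0⊕0⊕1 = 1
s2 (pos 2,3,6,7): 0⊕0⊕1⊕1 = 0
s4 (pos 4,5,6,7): 0⊕0⊕1⊕1 = 0
Syndrome s4…s1 = 001 → error at position 1.

001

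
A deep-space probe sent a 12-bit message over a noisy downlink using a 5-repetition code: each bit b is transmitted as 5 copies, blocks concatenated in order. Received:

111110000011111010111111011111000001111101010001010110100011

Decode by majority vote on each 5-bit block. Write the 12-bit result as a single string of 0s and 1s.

Block 1 (11111): 5 ones → 1
Block 2 (00000): 0 ones → 0
Block 3 (11111): 5 ones → 1
Block 4 (01011): 3 ones → 1
Block 5 (11110): 4 ones → 1
Block 6 (11111): 5 ones → 1
Block 7 (00000): 0 ones → 0
Block 8 (11111): 5 ones → 1
Block 9 (01010): 2 ones → 0
Block 10 (00101): 2 ones → 0
Block 11 (01101): 3 ones → 1
Block 12 (00011): 2 ones → 0

101111010010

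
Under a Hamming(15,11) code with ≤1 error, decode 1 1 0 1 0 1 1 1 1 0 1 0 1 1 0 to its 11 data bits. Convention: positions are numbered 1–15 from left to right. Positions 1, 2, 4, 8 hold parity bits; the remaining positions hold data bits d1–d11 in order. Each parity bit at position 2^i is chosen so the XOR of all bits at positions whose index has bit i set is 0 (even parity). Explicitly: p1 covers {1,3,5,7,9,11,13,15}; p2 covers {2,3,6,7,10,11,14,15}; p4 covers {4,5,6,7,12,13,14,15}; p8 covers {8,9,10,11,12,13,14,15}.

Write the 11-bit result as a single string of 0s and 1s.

00111010111

s1 (pos 1,3,5,7,9,11,13,15): 1⊕0⊕0⊕1⊕1⊕1⊕1⊕0 = 1
s2 (pos 2,3,6,7,10,11,14,15): 1⊕0⊕1⊕1⊕0⊕1⊕1⊕0 = 1
s4 (pos 4,5,6,7,12,13,14,15): 1⊕0⊕1⊕1⊕0⊕1⊕1⊕0 = 1
s8 (pos 8,9,10,11,12,13,14,15): 1⊕1⊕0⊕1⊕0⊕1⊕1⊕0 = 1
Syndrome s8…s1 = 1111 → error at position 15.
Flip position 15: 110101111010110 → 110101111010111
Read data bits from positions 3,5,6,7,9,10,11,12,13,14,15: 00111010111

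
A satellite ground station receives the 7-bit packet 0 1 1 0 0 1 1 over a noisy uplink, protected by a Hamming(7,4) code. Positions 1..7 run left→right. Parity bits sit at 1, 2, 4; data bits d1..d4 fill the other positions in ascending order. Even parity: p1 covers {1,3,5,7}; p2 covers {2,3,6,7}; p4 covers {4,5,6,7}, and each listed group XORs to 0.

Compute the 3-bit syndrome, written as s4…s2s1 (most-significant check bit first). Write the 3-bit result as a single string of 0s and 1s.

s1 (pos 1,3,5,7): 0⊕1⊕0⊕1 = 0
s2 (pos 2,3,6,7): 1⊕1⊕1⊕1 = 0
s4 (pos 4,5,6,7): 0⊕0⊕1⊕1 = 0
Syndrome s4…s1 = 000 → no error.

000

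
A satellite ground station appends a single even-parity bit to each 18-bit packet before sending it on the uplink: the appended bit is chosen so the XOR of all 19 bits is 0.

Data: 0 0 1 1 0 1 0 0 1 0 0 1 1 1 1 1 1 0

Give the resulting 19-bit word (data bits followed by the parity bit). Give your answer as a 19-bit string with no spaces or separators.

XOR of the 18 data bits: 0⊕0⊕1⊕1⊕0⊕1⊕0⊕0⊕1⊕0⊕0⊕1⊕1⊕1⊕1⊕1⊕1⊕0 = 0
Parity bit = 0 (so all 19 bits XOR to 0).

0011010010011111100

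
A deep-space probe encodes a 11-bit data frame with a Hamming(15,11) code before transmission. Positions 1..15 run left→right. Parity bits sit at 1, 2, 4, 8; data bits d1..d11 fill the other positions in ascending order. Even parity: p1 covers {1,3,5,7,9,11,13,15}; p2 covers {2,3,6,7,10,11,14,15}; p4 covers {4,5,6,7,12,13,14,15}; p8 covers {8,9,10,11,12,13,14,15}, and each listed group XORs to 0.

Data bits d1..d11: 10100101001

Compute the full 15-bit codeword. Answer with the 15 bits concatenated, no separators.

Place data at non-parity positions: p1 p2 1 p4 0 1 0 p8 0 1 0 1 0 0 1
p1 (pos 1,3,5,7,9,11,13,15): XOR of data positions = 1⊕0⊕0⊕0⊕0⊕0⊕1 = 0
p2 (pos 2,3,6,7,10,11,14,15): XOR of data positions = 1⊕1⊕0⊕1⊕0⊕0⊕1 = 0
p4 (pos 4,5,6,7,12,13,14,15): XOR of data positions = 0⊕1⊕0⊕1⊕0⊕0⊕1 = 1
p8 (pos 8,9,10,11,12,13,14,15): XOR of data positions = 0⊕1⊕0⊕1⊕0⊕0⊕1 = 1
Codeword: 001101010101001

001101010101001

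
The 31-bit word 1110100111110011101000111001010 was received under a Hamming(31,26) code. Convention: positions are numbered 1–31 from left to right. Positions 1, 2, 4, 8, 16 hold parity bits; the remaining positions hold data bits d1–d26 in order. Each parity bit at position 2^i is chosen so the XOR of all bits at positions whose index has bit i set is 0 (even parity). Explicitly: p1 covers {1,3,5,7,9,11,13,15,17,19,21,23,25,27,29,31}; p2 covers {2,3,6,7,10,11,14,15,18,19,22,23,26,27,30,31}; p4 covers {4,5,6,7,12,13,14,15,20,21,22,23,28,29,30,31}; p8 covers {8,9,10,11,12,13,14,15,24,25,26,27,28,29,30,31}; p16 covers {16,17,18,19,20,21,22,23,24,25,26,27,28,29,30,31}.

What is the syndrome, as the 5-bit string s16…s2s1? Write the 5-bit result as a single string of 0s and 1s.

s1 (pos 1,3,5,7,9,11,13,15,17,19,21,23,25,27,29,31): 1⊕1⊕1⊕0⊕1⊕1⊕0⊕1⊕1⊕1⊕0⊕1⊕1⊕0⊕0⊕0 = 0
s2 (pos 2,3,6,7,10,11,14,15,18,19,22,23,26,27,30,31): 1⊕1⊕0⊕0⊕1⊕1⊕0⊕1⊕0⊕1⊕0⊕1⊕0⊕0⊕1⊕0 = 0
s4 (pos 4,5,6,7,12,13,14,15,20,21,22,23,28,29,30,31): 0⊕1⊕0⊕0⊕1⊕0⊕0⊕1⊕0⊕0⊕0⊕1⊕1⊕0⊕1⊕0 = 0
s8 (pos 8,9,10,11,12,13,14,15,24,25,26,27,28,29,30,31): 1⊕1⊕1⊕1⊕1⊕0⊕0⊕1⊕1⊕1⊕0⊕0⊕1⊕0⊕1⊕0 = 0
s16 (pos 16,17,18,19,20,21,22,23,24,25,26,27,28,29,30,31): 1⊕1⊕0⊕1⊕0⊕0⊕0⊕1⊕1⊕1⊕0⊕0⊕1⊕0⊕1⊕0 = 0
Syndrome s16…s1 = 00000 → no error.

00000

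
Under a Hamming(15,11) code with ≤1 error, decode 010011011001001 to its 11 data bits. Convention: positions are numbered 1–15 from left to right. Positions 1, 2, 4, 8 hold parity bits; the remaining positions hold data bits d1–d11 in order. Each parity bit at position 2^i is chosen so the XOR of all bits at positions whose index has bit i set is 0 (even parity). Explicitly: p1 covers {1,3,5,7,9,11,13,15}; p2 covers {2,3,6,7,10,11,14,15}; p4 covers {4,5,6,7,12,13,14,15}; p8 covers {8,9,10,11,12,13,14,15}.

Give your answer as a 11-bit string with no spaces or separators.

11101001001

s1 (pos 1,3,5,7,9,11,13,15): 0⊕0⊕1⊕0⊕1⊕0⊕0⊕1 = 1
s2 (pos 2,3,6,7,10,11,14,15): 1⊕0⊕1⊕0⊕0⊕0⊕0⊕1 = 1
s4 (pos 4,5,6,7,12,13,14,15): 0⊕1⊕1⊕0⊕1⊕0⊕0⊕1 = 0
s8 (pos 8,9,10,11,12,13,14,15): 1⊕1⊕0⊕0⊕1⊕0⊕0⊕1 = 0
Syndrome s8…s1 = 0011 → error at position 3.
Flip position 3: 010011011001001 → 011011011001001
Read data bits from positions 3,5,6,7,9,10,11,12,13,14,15: 11101001001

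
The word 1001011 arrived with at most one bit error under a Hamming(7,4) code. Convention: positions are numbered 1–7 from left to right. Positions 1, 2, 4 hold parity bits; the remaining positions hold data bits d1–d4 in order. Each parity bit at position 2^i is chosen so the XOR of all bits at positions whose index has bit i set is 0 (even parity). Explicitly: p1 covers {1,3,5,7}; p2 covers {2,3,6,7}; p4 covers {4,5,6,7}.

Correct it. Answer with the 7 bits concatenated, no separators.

s1 (pos 1,3,5,7): 1⊕0⊕0⊕1 = 0
s2 (pos 2,3,6,7): 0⊕0⊕1⊕1 = 0
s4 (pos 4,5,6,7): 1⊕0⊕1⊕1 = 1
Syndrome s4…s1 = 100 → error at position 4.
Flip position 4: 1001011 → 1000011

1000011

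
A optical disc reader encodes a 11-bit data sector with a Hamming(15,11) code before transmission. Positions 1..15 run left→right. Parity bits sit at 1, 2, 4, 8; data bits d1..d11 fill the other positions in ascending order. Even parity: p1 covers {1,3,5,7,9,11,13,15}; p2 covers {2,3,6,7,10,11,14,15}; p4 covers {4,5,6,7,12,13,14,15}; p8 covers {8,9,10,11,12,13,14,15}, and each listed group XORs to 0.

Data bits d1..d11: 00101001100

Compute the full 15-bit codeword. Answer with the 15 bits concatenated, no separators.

Place data at non-parity positions: p1 p2 0 p4 0 1 0 p8 1 0 0 1 1 0 0
p1 (pos 1,3,5,7,9,11,13,15): XOR of data positions = 0⊕0⊕0⊕1⊕0⊕1⊕0 = 0
p2 (pos 2,3,6,7,10,11,14,15): XOR of data positions = 0⊕1⊕0⊕0⊕0⊕0⊕0 = 1
p4 (pos 4,5,6,7,12,13,14,15): XOR of data positions = 0⊕1⊕0⊕1⊕1⊕0⊕0 = 1
p8 (pos 8,9,10,11,12,13,14,15): XOR of data positions = 1⊕0⊕0⊕1⊕1⊕0⊕0 = 1
Codeword: 010101011001100

010101011001100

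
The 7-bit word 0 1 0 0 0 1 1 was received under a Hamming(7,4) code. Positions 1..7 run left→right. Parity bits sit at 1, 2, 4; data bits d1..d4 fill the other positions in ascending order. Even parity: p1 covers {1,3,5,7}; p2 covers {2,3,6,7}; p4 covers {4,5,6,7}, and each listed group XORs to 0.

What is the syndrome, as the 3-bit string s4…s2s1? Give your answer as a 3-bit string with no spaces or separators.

011

s1 (pos 1,3,5,7): 0⊕0⊕0⊕1 = 1
s2 (pos 2,3,6,7): 1⊕0⊕1⊕1 = 1
s4 (pos 4,5,6,7): 0⊕0⊕1⊕1 = 0
Syndrome s4…s1 = 011 → error at position 3.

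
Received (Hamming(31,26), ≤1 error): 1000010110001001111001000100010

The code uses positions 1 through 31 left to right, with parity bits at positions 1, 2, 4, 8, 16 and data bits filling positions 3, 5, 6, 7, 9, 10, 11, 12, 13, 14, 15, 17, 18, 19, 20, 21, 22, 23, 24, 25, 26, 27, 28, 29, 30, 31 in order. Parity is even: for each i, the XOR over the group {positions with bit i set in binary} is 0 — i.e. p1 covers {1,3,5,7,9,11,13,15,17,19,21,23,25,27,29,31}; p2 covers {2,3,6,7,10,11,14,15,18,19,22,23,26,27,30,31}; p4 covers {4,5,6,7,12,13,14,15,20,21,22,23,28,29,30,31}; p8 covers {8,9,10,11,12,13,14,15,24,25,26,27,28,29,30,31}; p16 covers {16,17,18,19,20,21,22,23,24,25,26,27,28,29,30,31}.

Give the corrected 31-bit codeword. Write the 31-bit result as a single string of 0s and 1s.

s1 (pos 1,3,5,7,9,11,13,15,17,19,21,23,25,27,29,31): 1⊕0⊕0⊕0⊕1⊕0⊕1⊕0⊕1⊕1⊕0⊕0⊕0⊕0⊕0⊕0 = 1
s2 (pos 2,3,6,7,10,11,14,15,18,19,22,23,26,27,30,31): 0⊕0⊕1⊕0⊕0⊕0⊕0⊕0⊕1⊕1⊕1⊕0⊕1⊕0⊕1⊕0 = 0
s4 (pos 4,5,6,7,12,13,14,15,20,21,22,23,28,29,30,31): 0⊕0⊕1⊕0⊕0⊕1⊕0⊕0⊕0⊕0⊕1⊕0⊕0⊕0⊕1⊕0 = 0
s8 (pos 8,9,10,11,12,13,14,15,24,25,26,27,28,29,30,31): 1⊕1⊕0⊕0⊕0⊕1⊕0⊕0⊕0⊕0⊕1⊕0⊕0⊕0⊕1⊕0 = 1
s16 (pos 16,17,18,19,20,21,22,23,24,25,26,27,28,29,30,31): 1⊕1⊕1⊕1⊕0⊕0⊕1⊕0⊕0⊕0⊕1⊕0⊕0⊕0⊕1⊕0 = 1
Syndrome s16…s1 = 11001 → error at position 25.
Flip position 25: 1000010110001001111001000100010 → 1000010110001001111001001100010

1000010110001001111001001100010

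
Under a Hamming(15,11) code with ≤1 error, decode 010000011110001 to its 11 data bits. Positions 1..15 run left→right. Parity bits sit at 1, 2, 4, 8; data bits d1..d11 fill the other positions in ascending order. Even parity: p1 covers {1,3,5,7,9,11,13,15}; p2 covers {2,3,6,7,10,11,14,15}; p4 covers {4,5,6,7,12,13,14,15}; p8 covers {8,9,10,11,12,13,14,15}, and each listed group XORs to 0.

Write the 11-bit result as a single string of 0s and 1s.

s1 (pos 1,3,5,7,9,11,13,15): 0⊕0⊕0⊕0⊕1⊕1⊕0⊕1 = 1
s2 (pos 2,3,6,7,10,11,14,15): 1⊕0⊕0⊕0⊕1⊕1⊕0⊕1 = 0
s4 (pos 4,5,6,7,12,13,14,15): 0⊕0⊕0⊕0⊕0⊕0⊕0⊕1 = 1
s8 (pos 8,9,10,11,12,13,14,15): 1⊕1⊕1⊕1⊕0⊕0⊕0⊕1 = 1
Syndrome s8…s1 = 1101 → error at position 13.
Flip position 13: 010000011110001 → 010000011110101
Read data bits from positions 3,5,6,7,9,10,11,12,13,14,15: 00001110101

00001110101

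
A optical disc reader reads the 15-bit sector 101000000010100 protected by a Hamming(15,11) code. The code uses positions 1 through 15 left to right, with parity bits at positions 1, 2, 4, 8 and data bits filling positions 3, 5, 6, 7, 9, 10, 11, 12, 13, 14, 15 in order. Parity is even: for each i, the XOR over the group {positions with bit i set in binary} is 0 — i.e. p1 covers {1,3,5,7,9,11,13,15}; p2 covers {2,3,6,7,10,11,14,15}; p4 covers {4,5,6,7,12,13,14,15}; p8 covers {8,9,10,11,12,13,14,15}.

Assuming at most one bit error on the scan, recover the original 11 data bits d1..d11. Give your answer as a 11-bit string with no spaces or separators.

10000010100

s1 (pos 1,3,5,7,9,11,13,15): 1⊕1⊕0⊕0⊕0⊕1⊕1⊕0 = 0
s2 (pos 2,3,6,7,10,11,14,15): 0⊕1⊕0⊕0⊕0⊕1⊕0⊕0 = 0
s4 (pos 4,5,6,7,12,13,14,15): 0⊕0⊕0⊕0⊕0⊕1⊕0⊕0 = 1
s8 (pos 8,9,10,11,12,13,14,15): 0⊕0⊕0⊕1⊕0⊕1⊕0⊕0 = 0
Syndrome s8…s1 = 0100 → error at position 4.
Flip position 4: 101000000010100 → 101100000010100
Read data bits from positions 3,5,6,7,9,10,11,12,13,14,15: 10000010100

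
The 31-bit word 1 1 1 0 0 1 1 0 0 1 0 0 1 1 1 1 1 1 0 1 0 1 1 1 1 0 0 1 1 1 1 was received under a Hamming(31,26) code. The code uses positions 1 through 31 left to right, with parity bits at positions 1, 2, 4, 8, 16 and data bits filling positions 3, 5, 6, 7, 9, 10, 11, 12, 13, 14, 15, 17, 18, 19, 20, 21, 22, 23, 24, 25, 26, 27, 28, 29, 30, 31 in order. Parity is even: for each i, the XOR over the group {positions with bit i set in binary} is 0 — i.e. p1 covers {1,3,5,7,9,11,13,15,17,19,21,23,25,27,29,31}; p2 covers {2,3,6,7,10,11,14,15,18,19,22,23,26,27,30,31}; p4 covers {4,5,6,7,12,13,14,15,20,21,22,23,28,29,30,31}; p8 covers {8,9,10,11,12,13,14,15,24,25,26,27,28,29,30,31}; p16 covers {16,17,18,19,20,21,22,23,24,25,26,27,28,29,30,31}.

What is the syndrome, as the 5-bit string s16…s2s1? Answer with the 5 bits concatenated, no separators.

00000

s1 (pos 1,3,5,7,9,11,13,15,17,19,21,23,25,27,29,31): 1⊕1⊕0⊕1⊕0⊕0⊕1⊕1⊕1⊕0⊕0⊕1⊕1⊕0⊕1⊕1 = 0
s2 (pos 2,3,6,7,10,11,14,15,18,19,22,23,26,27,30,31): 1⊕1⊕1⊕1⊕1⊕0⊕1⊕1⊕1⊕0⊕1⊕1⊕0⊕0⊕1⊕1 = 0
s4 (pos 4,5,6,7,12,13,14,15,20,21,22,23,28,29,30,31): 0⊕0⊕1⊕1⊕0⊕1⊕1⊕1⊕1⊕0⊕1⊕1⊕1⊕1⊕1⊕1 = 0
s8 (pos 8,9,10,11,12,13,14,15,24,25,26,27,28,29,30,31): 0⊕0⊕1⊕0⊕0⊕1⊕1⊕1⊕1⊕1⊕0⊕0⊕1⊕1⊕1⊕1 = 0
s16 (pos 16,17,18,19,20,21,22,23,24,25,26,27,28,29,30,31): 1⊕1⊕1⊕0⊕1⊕0⊕1⊕1⊕1⊕1⊕0⊕0⊕1⊕1⊕1⊕1 = 0
Syndrome s16…s1 = 00000 → no error.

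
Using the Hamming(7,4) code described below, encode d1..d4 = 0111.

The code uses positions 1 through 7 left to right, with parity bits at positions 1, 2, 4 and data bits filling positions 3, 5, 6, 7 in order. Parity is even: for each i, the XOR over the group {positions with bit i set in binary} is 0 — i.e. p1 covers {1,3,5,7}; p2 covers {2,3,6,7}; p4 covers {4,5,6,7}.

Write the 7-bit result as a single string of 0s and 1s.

0001111

Place data at non-parity positions: p1 p2 0 p4 1 1 1
p1 (pos 1,3,5,7): XOR of data positions = 0⊕1⊕1 = 0
p2 (pos 2,3,6,7): XOR of data positions = 0⊕1⊕1 = 0
p4 (pos 4,5,6,7): XOR of data positions = 1⊕1⊕1 = 1
Codeword: 0001111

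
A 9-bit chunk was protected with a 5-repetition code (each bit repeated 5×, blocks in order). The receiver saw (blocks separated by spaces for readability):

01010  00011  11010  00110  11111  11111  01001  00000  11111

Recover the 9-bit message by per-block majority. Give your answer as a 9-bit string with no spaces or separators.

Block 1 (01010): 2 ones → 0
Block 2 (00011): 2 ones → 0
Block 3 (11010): 3 ones → 1
Block 4 (00110): 2 ones → 0
Block 5 (11111): 5 ones → 1
Block 6 (11111): 5 ones → 1
Block 7 (01001): 2 ones → 0
Block 8 (00000): 0 ones → 0
Block 9 (11111): 5 ones → 1

001011001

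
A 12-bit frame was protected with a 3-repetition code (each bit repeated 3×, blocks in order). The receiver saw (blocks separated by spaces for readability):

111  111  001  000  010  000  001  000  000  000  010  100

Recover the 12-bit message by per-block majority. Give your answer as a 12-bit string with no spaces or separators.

110000000000

Block 1 (111): 3 ones → 1
Block 2 (111): 3 ones → 1
Block 3 (001): 1 one → 0
Block 4 (000): 0 ones → 0
Block 5 (010): 1 one → 0
Block 6 (000): 0 ones → 0
Block 7 (001): 1 one → 0
Block 8 (000): 0 ones → 0
Block 9 (000): 0 ones → 0
Block 10 (000): 0 ones → 0
Block 11 (010): 1 one → 0
Block 12 (100): 1 one → 0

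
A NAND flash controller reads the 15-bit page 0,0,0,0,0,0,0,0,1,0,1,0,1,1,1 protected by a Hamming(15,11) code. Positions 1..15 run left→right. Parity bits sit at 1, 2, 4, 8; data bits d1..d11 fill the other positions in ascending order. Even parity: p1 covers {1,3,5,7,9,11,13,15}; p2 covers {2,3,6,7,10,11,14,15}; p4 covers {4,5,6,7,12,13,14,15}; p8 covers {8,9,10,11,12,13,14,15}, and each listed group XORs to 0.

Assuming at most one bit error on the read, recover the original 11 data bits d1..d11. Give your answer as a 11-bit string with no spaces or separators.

s1 (pos 1,3,5,7,9,11,13,15): 0⊕0⊕0⊕0⊕1⊕1⊕1⊕1 = 0
s2 (pos 2,3,6,7,10,11,14,15): 0⊕0⊕0⊕0⊕0⊕1⊕1⊕1 = 1
s4 (pos 4,5,6,7,12,13,14,15): 0⊕0⊕0⊕0⊕0⊕1⊕1⊕1 = 1
s8 (pos 8,9,10,11,12,13,14,15): 0⊕1⊕0⊕1⊕0⊕1⊕1⊕1 = 1
Syndrome s8…s1 = 1110 → error at position 14.
Flip position 14: 000000001010111 → 000000001010101
Read data bits from positions 3,5,6,7,9,10,11,12,13,14,15: 00001010101

00001010101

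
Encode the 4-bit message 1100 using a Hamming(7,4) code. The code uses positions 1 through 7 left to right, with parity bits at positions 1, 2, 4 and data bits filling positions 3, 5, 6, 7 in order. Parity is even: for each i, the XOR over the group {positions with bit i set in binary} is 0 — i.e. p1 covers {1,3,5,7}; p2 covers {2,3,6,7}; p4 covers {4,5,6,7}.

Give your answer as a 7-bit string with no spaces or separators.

0111100

Place data at non-parity positions: p1 p2 1 p4 1 0 0
p1 (pos 1,3,5,7): XOR of data positions = 1⊕1⊕0 = 0
p2 (pos 2,3,6,7): XOR of data positions = 1⊕0⊕0 = 1
p4 (pos 4,5,6,7): XOR of data positions = 1⊕0⊕0 = 1
Codeword: 0111100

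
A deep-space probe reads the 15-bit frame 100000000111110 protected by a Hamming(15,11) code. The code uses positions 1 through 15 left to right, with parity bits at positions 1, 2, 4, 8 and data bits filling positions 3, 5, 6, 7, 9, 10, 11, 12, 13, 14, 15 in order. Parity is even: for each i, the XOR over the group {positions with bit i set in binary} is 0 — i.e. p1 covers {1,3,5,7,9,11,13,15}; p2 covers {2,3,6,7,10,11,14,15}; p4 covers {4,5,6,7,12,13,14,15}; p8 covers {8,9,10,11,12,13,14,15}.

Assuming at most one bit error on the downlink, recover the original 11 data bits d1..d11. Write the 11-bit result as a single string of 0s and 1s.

00000111111

s1 (pos 1,3,5,7,9,11,13,15): 1⊕0⊕0⊕0⊕0⊕1⊕1⊕0 = 1
s2 (pos 2,3,6,7,10,11,14,15): 0⊕0⊕0⊕0⊕1⊕1⊕1⊕0 = 1
s4 (pos 4,5,6,7,12,13,14,15): 0⊕0⊕0⊕0⊕1⊕1⊕1⊕0 = 1
s8 (pos 8,9,10,11,12,13,14,15): 0⊕0⊕1⊕1⊕1⊕1⊕1⊕0 = 1
Syndrome s8…s1 = 1111 → error at position 15.
Flip position 15: 100000000111110 → 100000000111111
Read data bits from positions 3,5,6,7,9,10,11,12,13,14,15: 00000111111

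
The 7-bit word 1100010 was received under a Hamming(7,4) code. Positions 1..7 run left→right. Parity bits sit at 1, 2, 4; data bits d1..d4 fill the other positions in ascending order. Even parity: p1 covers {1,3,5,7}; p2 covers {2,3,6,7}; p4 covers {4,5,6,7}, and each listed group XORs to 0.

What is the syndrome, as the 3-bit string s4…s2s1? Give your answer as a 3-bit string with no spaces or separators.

101

s1 (pos 1,3,5,7): 1⊕0⊕0⊕0 = 1
s2 (pos 2,3,6,7): 1⊕0⊕1⊕0 = 0
s4 (pos 4,5,6,7): 0⊕0⊕1⊕0 = 1
Syndrome s4…s1 = 101 → error at position 5.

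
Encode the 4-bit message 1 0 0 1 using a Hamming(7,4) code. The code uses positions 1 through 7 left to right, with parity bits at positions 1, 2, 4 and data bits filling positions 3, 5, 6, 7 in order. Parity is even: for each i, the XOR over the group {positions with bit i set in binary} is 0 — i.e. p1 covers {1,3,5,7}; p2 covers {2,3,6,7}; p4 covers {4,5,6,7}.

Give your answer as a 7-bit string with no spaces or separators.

0011001

Place data at non-parity positions: p1 p2 1 p4 0 0 1
p1 (pos 1,3,5,7): XOR of data positions = 1⊕0⊕1 = 0
p2 (pos 2,3,6,7): XOR of data positions = 1⊕0⊕1 = 0
p4 (pos 4,5,6,7): XOR of data positions = 0⊕0⊕1 = 1
Codeword: 0011001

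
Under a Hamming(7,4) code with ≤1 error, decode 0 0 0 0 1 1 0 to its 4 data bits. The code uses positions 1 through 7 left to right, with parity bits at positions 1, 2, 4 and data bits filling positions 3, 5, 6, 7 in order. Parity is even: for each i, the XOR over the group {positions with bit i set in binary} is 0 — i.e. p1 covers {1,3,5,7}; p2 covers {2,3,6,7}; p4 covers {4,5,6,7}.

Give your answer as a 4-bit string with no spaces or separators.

1110

s1 (pos 1,3,5,7): 0⊕0⊕1⊕0 = 1
s2 (pos 2,3,6,7): 0⊕0⊕1⊕0 = 1
s4 (pos 4,5,6,7): 0⊕1⊕1⊕0 = 0
Syndrome s4…s1 = 011 → error at position 3.
Flip position 3: 0000110 → 0010110
Read data bits from positions 3,5,6,7: 1110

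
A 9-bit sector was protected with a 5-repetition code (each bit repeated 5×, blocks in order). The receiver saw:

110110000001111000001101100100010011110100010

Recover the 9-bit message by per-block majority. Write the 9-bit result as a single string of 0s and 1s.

Block 1 (11011): 4 ones → 1
Block 2 (00000): 0 ones → 0
Block 3 (01111): 4 ones → 1
Block 4 (00000): 0 ones → 0
Block 5 (11011): 4 ones → 1
Block 6 (00100): 1 one → 0
Block 7 (01001): 2 ones → 0
Block 8 (11101): 4 ones → 1
Block 9 (00010): 1 one → 0

101010010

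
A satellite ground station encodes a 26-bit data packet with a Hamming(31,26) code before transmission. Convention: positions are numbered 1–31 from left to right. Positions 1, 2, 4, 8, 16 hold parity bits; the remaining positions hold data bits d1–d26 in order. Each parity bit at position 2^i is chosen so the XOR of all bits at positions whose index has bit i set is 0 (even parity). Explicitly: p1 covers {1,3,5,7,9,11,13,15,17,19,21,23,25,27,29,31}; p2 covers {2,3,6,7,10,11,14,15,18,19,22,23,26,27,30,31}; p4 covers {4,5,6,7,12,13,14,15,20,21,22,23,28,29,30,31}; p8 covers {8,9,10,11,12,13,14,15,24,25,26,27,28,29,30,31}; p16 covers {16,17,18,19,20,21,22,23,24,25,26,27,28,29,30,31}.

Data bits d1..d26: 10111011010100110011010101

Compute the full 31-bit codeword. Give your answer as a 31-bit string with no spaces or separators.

0110011110110100100110011010101

Place data at non-parity positions: p1 p2 1 p4 0 1 1 p8 1 0 1 1 0 1 0 p16 1 0 0 1 1 0 0 1 1 0 1 0 1 0 1
p1 (pos 1,3,5,7,9,11,13,15,17,19,21,23,25,27,29,31): XOR of data positions = 1⊕0⊕1⊕1⊕1⊕0⊕0⊕1⊕0⊕1⊕0⊕1⊕1⊕1⊕1 = 0
p2 (pos 2,3,6,7,10,11,14,15,18,19,22,23,26,27,30,31): XOR of data positions = 1⊕1⊕1⊕0⊕1⊕1⊕0⊕0⊕0⊕0⊕0⊕0⊕1⊕0⊕1 = 1
p4 (pos 4,5,6,7,12,13,14,15,20,21,22,23,28,29,30,31): XOR of data positions = 0⊕1⊕1⊕1⊕0⊕1⊕0⊕1⊕1⊕0⊕0⊕0⊕1⊕0⊕1 = 0
p8 (pos 8,9,10,11,12,13,14,15,24,25,26,27,28,29,30,31): XOR of data positions = 1⊕0⊕1⊕1⊕0⊕1⊕0⊕1⊕1⊕0⊕1⊕0⊕1⊕0⊕1 = 1
p16 (pos 16,17,18,19,20,21,22,23,24,25,26,27,28,29,30,31): XOR of data positions = 1⊕0⊕0⊕1⊕1⊕0⊕0⊕1⊕1⊕0⊕1⊕0⊕1⊕0⊕1 = 0
Codeword: 0110011110110100100110011010101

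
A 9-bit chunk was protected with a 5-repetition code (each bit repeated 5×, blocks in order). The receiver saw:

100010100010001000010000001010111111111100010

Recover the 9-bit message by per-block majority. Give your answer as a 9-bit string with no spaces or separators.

000000110

Block 1 (10001): 2 ones → 0
Block 2 (01000): 1 one → 0
Block 3 (10001): 2 ones → 0
Block 4 (00001): 1 one → 0
Block 5 (00000): 0 ones → 0
Block 6 (01010): 2 ones → 0
Block 7 (11111): 5 ones → 1
Block 8 (11111): 5 ones → 1
Block 9 (00010): 1 one → 0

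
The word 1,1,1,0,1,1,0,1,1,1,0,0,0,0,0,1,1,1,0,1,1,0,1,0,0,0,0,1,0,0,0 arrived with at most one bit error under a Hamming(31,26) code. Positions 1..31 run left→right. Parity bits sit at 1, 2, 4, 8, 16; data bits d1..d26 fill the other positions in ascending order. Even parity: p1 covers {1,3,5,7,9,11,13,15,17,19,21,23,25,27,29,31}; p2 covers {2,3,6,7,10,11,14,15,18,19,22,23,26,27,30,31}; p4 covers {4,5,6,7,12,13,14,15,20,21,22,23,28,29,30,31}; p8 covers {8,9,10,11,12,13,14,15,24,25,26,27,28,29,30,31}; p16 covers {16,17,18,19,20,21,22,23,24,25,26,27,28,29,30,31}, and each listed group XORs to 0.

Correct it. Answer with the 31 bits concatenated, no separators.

s1 (pos 1,3,5,7,9,11,13,15,17,19,21,23,25,27,29,31): 1⊕1⊕1⊕0⊕1⊕0⊕0⊕0⊕1⊕0⊕1⊕1⊕0⊕0⊕0⊕0 = 1
s2 (pos 2,3,6,7,10,11,14,15,18,19,22,23,26,27,30,31): 1⊕1⊕1⊕0⊕1⊕0⊕0⊕0⊕1⊕0⊕0⊕1⊕0⊕0⊕0⊕0 = 0
s4 (pos 4,5,6,7,12,13,14,15,20,21,22,23,28,29,30,31): 0⊕1⊕1⊕0⊕0⊕0⊕0⊕0⊕1⊕1⊕0⊕1⊕1⊕0⊕0⊕0 = 0
s8 (pos 8,9,10,11,12,13,14,15,24,25,26,27,28,29,30,31): 1⊕1⊕1⊕0⊕0⊕0⊕0⊕0⊕0⊕0⊕0⊕0⊕1⊕0⊕0⊕0 = 0
s16 (pos 16,17,18,19,20,21,22,23,24,25,26,27,28,29,30,31): 1⊕1⊕1⊕0⊕1⊕1⊕0⊕1⊕0⊕0⊕0⊕0⊕1⊕0⊕0⊕0 = 1
Syndrome s16…s1 = 10001 → error at position 17.
Flip position 17: 1110110111000001110110100001000 → 1110110111000001010110100001000

1110110111000001010110100001000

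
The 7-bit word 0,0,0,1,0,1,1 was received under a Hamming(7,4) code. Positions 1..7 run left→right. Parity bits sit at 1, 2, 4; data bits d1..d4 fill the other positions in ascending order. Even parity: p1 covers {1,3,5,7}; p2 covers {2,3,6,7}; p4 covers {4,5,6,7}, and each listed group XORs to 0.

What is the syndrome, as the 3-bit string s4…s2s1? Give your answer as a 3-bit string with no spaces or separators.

s1 (pos 1,3,5,7): 0⊕0⊕0⊕1 = 1
s2 (pos 2,3,6,7): 0⊕0⊕1⊕1 = 0
s4 (pos 4,5,6,7): 1⊕0⊕1⊕1 = 1
Syndrome s4…s1 = 101 → error at position 5.

101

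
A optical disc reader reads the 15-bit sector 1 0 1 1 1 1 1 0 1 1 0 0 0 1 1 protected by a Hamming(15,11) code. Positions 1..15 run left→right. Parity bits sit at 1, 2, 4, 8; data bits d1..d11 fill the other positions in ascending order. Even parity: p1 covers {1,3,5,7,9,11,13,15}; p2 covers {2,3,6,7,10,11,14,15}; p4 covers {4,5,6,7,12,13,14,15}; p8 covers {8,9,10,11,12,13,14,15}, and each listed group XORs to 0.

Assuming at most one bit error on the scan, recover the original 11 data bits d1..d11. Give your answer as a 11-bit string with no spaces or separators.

s1 (pos 1,3,5,7,9,11,13,15): 1⊕1⊕1⊕1⊕1⊕0⊕0⊕1 = 0
s2 (pos 2,3,6,7,10,11,14,15): 0⊕1⊕1⊕1⊕1⊕0⊕1⊕1 = 0
s4 (pos 4,5,6,7,12,13,14,15): 1⊕1⊕1⊕1⊕0⊕0⊕1⊕1 = 0
s8 (pos 8,9,10,11,12,13,14,15): 0⊕1⊕1⊕0⊕0⊕0⊕1⊕1 = 0
Syndrome s8…s1 = 0000 → no error.
Read data bits from positions 3,5,6,7,9,10,11,12,13,14,15: 11111100011

11111100011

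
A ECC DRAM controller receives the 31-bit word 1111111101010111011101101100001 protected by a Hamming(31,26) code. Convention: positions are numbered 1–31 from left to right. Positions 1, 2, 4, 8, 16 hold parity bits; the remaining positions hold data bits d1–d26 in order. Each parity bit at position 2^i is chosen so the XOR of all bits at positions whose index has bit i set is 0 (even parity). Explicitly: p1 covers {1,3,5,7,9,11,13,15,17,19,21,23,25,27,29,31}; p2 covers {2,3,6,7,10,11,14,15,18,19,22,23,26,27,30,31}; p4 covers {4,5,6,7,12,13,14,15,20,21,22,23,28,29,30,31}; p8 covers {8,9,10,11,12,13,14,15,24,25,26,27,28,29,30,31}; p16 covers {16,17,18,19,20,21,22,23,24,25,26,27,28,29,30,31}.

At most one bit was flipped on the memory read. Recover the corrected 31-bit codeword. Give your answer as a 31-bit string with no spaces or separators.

1111111101010111011101001100001

s1 (pos 1,3,5,7,9,11,13,15,17,19,21,23,25,27,29,31): 1⊕1⊕1⊕1⊕0⊕0⊕0⊕1⊕0⊕1⊕0⊕1⊕1⊕0⊕0⊕1 = 1
s2 (pos 2,3,6,7,10,11,14,15,18,19,22,23,26,27,30,31): 1⊕1⊕1⊕1⊕1⊕0⊕1⊕1⊕1⊕1⊕1⊕1⊕1⊕0⊕0⊕1 = 1
s4 (pos 4,5,6,7,12,13,14,15,20,21,22,23,28,29,30,31): 1⊕1⊕1⊕1⊕1⊕0⊕1⊕1⊕1⊕0⊕1⊕1⊕0⊕0⊕0⊕1 = 1
s8 (pos 8,9,10,11,12,13,14,15,24,25,26,27,28,29,30,31): 1⊕0⊕1⊕0⊕1⊕0⊕1⊕1⊕0⊕1⊕1⊕0⊕0⊕0⊕0⊕1 = 0
s16 (pos 16,17,18,19,20,21,22,23,24,25,26,27,28,29,30,31): 1⊕0⊕1⊕1⊕1⊕0⊕1⊕1⊕0⊕1⊕1⊕0⊕0⊕0⊕0⊕1 = 1
Syndrome s16…s1 = 10111 → error at position 23.
Flip position 23: 1111111101010111011101101100001 → 1111111101010111011101001100001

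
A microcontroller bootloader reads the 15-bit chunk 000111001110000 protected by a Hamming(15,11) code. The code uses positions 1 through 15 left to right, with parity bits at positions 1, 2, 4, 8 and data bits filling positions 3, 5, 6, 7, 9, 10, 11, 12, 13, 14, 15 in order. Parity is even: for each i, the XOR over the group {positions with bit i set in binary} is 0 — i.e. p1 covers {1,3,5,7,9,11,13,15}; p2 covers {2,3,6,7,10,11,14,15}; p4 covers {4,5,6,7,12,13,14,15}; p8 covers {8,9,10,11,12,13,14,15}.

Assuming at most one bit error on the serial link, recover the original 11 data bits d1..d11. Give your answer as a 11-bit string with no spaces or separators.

01101110001

s1 (pos 1,3,5,7,9,11,13,15): 0⊕0⊕1⊕0⊕1⊕1⊕0⊕0 = 1
s2 (pos 2,3,6,7,10,11,14,15): 0⊕0⊕1⊕0⊕1⊕1⊕0⊕0 = 1
s4 (pos 4,5,6,7,12,13,14,15): 1⊕1⊕1⊕0⊕0⊕0⊕0⊕0 = 1
s8 (pos 8,9,10,11,12,13,14,15): 0⊕1⊕1⊕1⊕0⊕0⊕0⊕0 = 1
Syndrome s8…s1 = 1111 → error at position 15.
Flip position 15: 000111001110000 → 000111001110001
Read data bits from positions 3,5,6,7,9,10,11,12,13,14,15: 01101110001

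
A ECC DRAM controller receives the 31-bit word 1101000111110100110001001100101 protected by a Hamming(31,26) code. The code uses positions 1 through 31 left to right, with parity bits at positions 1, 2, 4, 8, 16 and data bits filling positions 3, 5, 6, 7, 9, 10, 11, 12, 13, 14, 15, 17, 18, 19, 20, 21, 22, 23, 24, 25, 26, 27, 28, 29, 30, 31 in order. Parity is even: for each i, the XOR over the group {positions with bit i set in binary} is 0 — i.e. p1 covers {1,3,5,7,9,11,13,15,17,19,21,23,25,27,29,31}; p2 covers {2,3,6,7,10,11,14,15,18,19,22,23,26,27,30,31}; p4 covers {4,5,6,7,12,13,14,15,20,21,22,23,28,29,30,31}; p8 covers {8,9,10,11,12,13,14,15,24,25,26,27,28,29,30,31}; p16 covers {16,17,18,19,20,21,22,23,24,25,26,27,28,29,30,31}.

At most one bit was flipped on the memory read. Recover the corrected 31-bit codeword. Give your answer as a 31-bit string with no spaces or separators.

1101000111110100010001001100101

s1 (pos 1,3,5,7,9,11,13,15,17,19,21,23,25,27,29,31): 1⊕0⊕0⊕0⊕1⊕1⊕0⊕0⊕1⊕0⊕0⊕0⊕1⊕0⊕1⊕1 = 1
s2 (pos 2,3,6,7,10,11,14,15,18,19,22,23,26,27,30,31): 1⊕0⊕0⊕0⊕1⊕1⊕1⊕0⊕1⊕0⊕1⊕0⊕1⊕0⊕0⊕1 = 0
s4 (pos 4,5,6,7,12,13,14,15,20,21,22,23,28,29,30,31): 1⊕0⊕0⊕0⊕1⊕0⊕1⊕0⊕0⊕0⊕1⊕0⊕0⊕1⊕0⊕1 = 0
s8 (pos 8,9,10,11,12,13,14,15,24,25,26,27,28,29,30,31): 1⊕1⊕1⊕1⊕1⊕0⊕1⊕0⊕0⊕1⊕1⊕0⊕0⊕1⊕0⊕1 = 0
s16 (pos 16,17,18,19,20,21,22,23,24,25,26,27,28,29,30,31): 0⊕1⊕1⊕0⊕0⊕0⊕1⊕0⊕0⊕1⊕1⊕0⊕0⊕1⊕0⊕1 = 1
Syndrome s16…s1 = 10001 → error at position 17.
Flip position 17: 1101000111110100110001001100101 → 1101000111110100010001001100101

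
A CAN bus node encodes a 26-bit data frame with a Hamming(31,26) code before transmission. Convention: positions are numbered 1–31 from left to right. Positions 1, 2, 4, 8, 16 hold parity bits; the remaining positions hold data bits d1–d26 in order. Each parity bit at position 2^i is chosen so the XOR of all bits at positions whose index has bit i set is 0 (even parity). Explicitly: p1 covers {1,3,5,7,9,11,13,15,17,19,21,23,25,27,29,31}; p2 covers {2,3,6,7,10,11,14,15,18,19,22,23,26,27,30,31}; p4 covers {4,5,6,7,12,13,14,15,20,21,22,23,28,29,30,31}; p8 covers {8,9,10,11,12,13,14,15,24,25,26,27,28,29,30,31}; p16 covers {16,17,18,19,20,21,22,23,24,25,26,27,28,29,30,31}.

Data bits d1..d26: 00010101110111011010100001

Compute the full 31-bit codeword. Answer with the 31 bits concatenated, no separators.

Place data at non-parity positions: p1 p2 0 p4 0 0 1 p8 0 1 0 1 1 1 0 p16 1 1 1 0 1 1 0 1 0 1 0 0 0 0 1
p1 (pos 1,3,5,7,9,11,13,15,17,19,21,23,25,27,29,31): XOR of data positions = 0⊕0⊕1⊕0⊕0⊕1⊕0⊕1⊕1⊕1⊕0⊕0⊕0⊕0⊕1 = 0
p2 (pos 2,3,6,7,10,11,14,15,18,19,22,23,26,27,30,31): XOR of data positions = 0⊕0⊕1⊕1⊕0⊕1⊕0⊕1⊕1⊕1⊕0⊕1⊕0⊕0⊕1 = 0
p4 (pos 4,5,6,7,12,13,14,15,20,21,22,23,28,29,30,31): XOR of data positions = 0⊕0⊕1⊕1⊕1⊕1⊕0⊕0⊕1⊕1⊕0⊕0⊕0⊕0⊕1 = 1
p8 (pos 8,9,10,11,12,13,14,15,24,25,26,27,28,29,30,31): XOR of data positions = 0⊕1⊕0⊕1⊕1⊕1⊕0⊕1⊕0⊕1⊕0⊕0⊕0⊕0⊕1 = 1
p16 (pos 16,17,18,19,20,21,22,23,24,25,26,27,28,29,30,31): XOR of data positions = 1⊕1⊕1⊕0⊕1⊕1⊕0⊕1⊕0⊕1⊕0⊕0⊕0⊕0⊕1 = 0
Codeword: 0001001101011100111011010100001

0001001101011100111011010100001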